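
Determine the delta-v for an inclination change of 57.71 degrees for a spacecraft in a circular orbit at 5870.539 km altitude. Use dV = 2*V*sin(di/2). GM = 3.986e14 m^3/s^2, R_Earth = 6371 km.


r = 12241.5390 km = 1.2241539e+07 m
V = sqrt(mu/r) = 5706.2479 m/s
di = 57.71 deg = 1.0072 rad
dV = 2*V*sin(di/2) = 2*5706.2479*sin(0.5036148)
dV = 5507.6094 m/s = 5.5076 km/s

5.5076 km/s


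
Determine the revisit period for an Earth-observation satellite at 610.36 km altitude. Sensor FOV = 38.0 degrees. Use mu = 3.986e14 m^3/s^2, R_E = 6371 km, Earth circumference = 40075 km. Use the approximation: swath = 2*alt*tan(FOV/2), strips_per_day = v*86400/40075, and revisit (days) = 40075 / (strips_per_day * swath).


swath = 2*610.36*tan(0.3316126) = 420.3276 km
v = sqrt(mu/r) = 7556.1162 m/s = 7.5561 km/s
strips/day = v*86400/40075 = 7.5561*86400/40075 = 16.2907
coverage/day = strips * swath = 16.2907 * 420.3276 = 6847.4166 km
revisit = 40075 / 6847.4166 = 5.8526 days

5.8526 days


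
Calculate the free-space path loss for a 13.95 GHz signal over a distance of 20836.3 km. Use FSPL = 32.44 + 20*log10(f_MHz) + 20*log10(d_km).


f = 13.95 GHz = 13950.0000 MHz
d = 20836.3 km
FSPL = 32.44 + 20*log10(13950.0000) + 20*log10(20836.3)
FSPL = 32.44 + 82.8915 + 86.3764
FSPL = 201.7079 dB

201.7079 dB


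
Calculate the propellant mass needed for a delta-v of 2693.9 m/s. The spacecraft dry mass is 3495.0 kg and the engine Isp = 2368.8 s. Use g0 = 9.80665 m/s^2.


ve = Isp * g0 = 2368.8 * 9.80665 = 23229.992520 m/s
mass ratio = exp(dv/ve) = exp(2693.9/23229.992520) = 1.12295821
m_prop = m_dry * (mr - 1) = 3495.0 * (1.12295821 - 1)
m_prop = 429.7389 kg

429.7389 kg


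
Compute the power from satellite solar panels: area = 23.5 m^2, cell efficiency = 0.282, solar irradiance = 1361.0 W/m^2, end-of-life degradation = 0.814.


P = area * eta * S * degradation
P = 23.5 * 0.282 * 1361.0 * 0.814
P = 7341.7485 W

7341.7485 W


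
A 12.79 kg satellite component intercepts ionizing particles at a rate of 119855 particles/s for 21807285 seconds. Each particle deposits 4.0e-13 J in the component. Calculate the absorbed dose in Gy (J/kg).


Total energy deposited = rate * time * E_per
  = 119855 * 21807285 * 4.0e-13 = 1.0455 J
Dose = E_total / mass = 1.0455 / 12.79
Dose = 0.08174237 Gy

0.0817 Gy


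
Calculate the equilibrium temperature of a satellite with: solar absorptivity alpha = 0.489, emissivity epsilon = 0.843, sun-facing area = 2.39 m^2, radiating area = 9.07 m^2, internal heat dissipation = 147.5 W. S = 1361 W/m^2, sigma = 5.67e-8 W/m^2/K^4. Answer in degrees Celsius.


Numerator = alpha*S*A_sun + Q_int = 0.489*1361*2.39 + 147.5 = 1738.1143 W
Denominator = eps*sigma*A_rad = 0.843*5.67e-8*9.07 = 4.3352877e-07 W/K^4
T^4 = 4.0092249e+09 K^4
T = 251.6316 K = -21.5184 C

-21.5184 degrees Celsius


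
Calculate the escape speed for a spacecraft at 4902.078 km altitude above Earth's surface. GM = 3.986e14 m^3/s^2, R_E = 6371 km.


r = 6371.0 + 4902.078 = 11273.0780 km = 1.1273078e+07 m
v_esc = sqrt(2*mu/r) = sqrt(2*3.986e14 / 1.1273078e+07)
v_esc = 8409.3492 m/s = 8.4093 km/s

8.4093 km/s


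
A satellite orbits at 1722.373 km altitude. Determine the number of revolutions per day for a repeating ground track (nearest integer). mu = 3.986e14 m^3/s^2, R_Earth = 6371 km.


r = 8.093373e+06 m
T = 2*pi*sqrt(r^3/mu) = 7246.1206 s = 120.7687 min
revs/day = 1440 / 120.7687 = 11.9236
Rounded: 12 revolutions per day

12 revolutions per day


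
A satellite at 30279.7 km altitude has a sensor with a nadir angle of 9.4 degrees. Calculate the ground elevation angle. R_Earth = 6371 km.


r = R_E + alt = 36650.7000 km
Law of sines in the satellite / Earth-center / ground-point triangle:
  sin(nadir)/R_E = sin(90 + el)/r  =>  cos(el) = (r/R_E)*sin(nadir)
cos(el) = (36650.7000 / 6371.0000) * sin(9.4 deg) = 0.9395716
el = arccos(0.9395716) = 20.0203 deg
(Earth-central angle = 90 - nadir - el = 60.5797 deg)

20.0203 degrees


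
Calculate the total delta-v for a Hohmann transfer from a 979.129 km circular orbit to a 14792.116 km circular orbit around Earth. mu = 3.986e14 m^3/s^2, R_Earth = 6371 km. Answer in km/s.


r1 = 7350.1290 km = 7.350129e+06 m
r2 = 21163.1160 km = 2.1163116e+07 m
dv1 = sqrt(mu/r1)*(sqrt(2*r2/(r1+r2)) - 1) = 1608.1512 m/s
dv2 = sqrt(mu/r2)*(1 - sqrt(2*r1/(r1+r2))) = 1223.7438 m/s
total dv = |dv1| + |dv2| = 1608.1512 + 1223.7438 = 2831.8950 m/s = 2.8319 km/s

2.8319 km/s


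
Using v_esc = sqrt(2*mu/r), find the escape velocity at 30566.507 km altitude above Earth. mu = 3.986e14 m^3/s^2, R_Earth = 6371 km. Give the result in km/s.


r = 6371.0 + 30566.507 = 36937.5070 km = 3.6937507e+07 m
v_esc = sqrt(2*mu/r) = sqrt(2*3.986e14 / 3.6937507e+07)
v_esc = 4645.6860 m/s = 4.6457 km/s

4.6457 km/s


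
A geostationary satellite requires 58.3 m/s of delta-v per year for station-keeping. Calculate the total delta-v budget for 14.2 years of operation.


dV = rate * years = 58.3 * 14.2
dV = 827.8600 m/s

827.8600 m/s


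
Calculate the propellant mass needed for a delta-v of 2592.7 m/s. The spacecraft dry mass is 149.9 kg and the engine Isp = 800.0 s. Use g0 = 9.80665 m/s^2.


ve = Isp * g0 = 800.0 * 9.80665 = 7845.320000 m/s
mass ratio = exp(dv/ve) = exp(2592.7/7845.320000) = 1.39163217
m_prop = m_dry * (mr - 1) = 149.9 * (1.39163217 - 1)
m_prop = 58.7057 kg

58.7057 kg


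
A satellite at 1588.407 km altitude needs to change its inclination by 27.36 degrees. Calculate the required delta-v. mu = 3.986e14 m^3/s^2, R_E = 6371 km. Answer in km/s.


r = 7959.4070 km = 7.959407e+06 m
V = sqrt(mu/r) = 7076.6594 m/s
di = 27.36 deg = 0.4775221 rad
dV = 2*V*sin(di/2) = 2*7076.6594*sin(0.238761)
dV = 3347.2457 m/s = 3.3472 km/s

3.3472 km/s


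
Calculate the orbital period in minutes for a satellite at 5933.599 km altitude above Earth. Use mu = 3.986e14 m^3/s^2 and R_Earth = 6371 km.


r = 12304.5990 km = 1.2304599e+07 m
T = 2*pi*sqrt(r^3/mu) = 2*pi*sqrt(1.8629551e+21 / 3.986e14)
T = 13583.5229 s = 226.3920 min

226.3920 minutes


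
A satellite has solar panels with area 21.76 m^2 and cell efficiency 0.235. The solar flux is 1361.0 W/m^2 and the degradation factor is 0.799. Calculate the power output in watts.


P = area * eta * S * degradation
P = 21.76 * 0.235 * 1361.0 * 0.799
P = 5560.7281 W

5560.7281 W


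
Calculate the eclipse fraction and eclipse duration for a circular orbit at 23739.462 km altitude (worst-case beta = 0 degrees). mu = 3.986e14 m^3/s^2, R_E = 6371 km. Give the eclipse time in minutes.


r = 30110.4620 km
T = 866.6348 min
Eclipse fraction = arcsin(R_E/r)/pi = arcsin(6371.0000/30110.4620)/pi
= arcsin(0.2115876)/pi = 0.06786336
Eclipse duration = 0.06786336 * 866.6348 = 58.8127 min

58.8127 minutes


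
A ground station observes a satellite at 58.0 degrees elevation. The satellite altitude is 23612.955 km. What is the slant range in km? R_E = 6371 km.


h = 23612.955 km, el = 58.0 deg
d = -R_E*sin(el) + sqrt((R_E*sin(el))^2 + 2*R_E*h + h^2)
d = -6371.0000*sin(1.0123) + sqrt((6371.0000*0.8480481)^2 + 2*6371.0000*23612.955 + 23612.955^2)
d = 24390.3634 km

24390.3634 km


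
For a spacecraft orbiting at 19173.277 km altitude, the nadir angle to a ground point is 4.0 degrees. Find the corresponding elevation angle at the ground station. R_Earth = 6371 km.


r = R_E + alt = 25544.2770 km
Law of sines in the satellite / Earth-center / ground-point triangle:
  sin(nadir)/R_E = sin(90 + el)/r  =>  cos(el) = (r/R_E)*sin(nadir)
cos(el) = (25544.2770 / 6371.0000) * sin(4.0 deg) = 0.2796859
el = arccos(0.2796859) = 73.7585 deg
(Earth-central angle = 90 - nadir - el = 12.2415 deg)

73.7585 degrees


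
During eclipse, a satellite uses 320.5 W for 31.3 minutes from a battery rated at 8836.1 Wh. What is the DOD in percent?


E_used = P * t / 60 = 320.5 * 31.3 / 60 = 167.1942 Wh
DOD = E_used / E_total * 100 = 167.1942 / 8836.1 * 100
DOD = 1.8922 %

1.8922 %


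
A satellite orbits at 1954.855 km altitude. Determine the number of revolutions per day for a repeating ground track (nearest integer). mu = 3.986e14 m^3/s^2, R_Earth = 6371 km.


r = 8.325855e+06 m
T = 2*pi*sqrt(r^3/mu) = 7560.5691 s = 126.0095 min
revs/day = 1440 / 126.0095 = 11.4277
Rounded: 11 revolutions per day

11 revolutions per day


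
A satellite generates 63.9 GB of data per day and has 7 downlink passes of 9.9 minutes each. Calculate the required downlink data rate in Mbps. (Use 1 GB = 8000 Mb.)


total contact time = 7 * 9.9 * 60 = 4158.0000 s
data = 63.9 GB = 511200.0000 Mb
rate = 511200.0000 / 4158.0000 = 122.9437 Mbps

122.9437 Mbps


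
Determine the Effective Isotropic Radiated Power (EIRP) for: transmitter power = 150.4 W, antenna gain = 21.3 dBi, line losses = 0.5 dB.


Pt = 150.4 W = 21.7725 dBW
EIRP = Pt_dBW + Gt - losses = 21.7725 + 21.3 - 0.5 = 42.5725 dBW

42.5725 dBW


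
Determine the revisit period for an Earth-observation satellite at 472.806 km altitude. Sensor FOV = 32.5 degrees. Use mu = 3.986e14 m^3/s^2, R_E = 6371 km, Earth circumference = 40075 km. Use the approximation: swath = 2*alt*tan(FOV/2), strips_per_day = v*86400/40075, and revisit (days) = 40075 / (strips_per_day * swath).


swath = 2*472.806*tan(0.283616) = 275.6208 km
v = sqrt(mu/r) = 7631.6739 m/s = 7.6317 km/s
strips/day = v*86400/40075 = 7.6317*86400/40075 = 16.4536
coverage/day = strips * swath = 16.4536 * 275.6208 = 4534.9442 km
revisit = 40075 / 4534.9442 = 8.8369 days

8.8369 days


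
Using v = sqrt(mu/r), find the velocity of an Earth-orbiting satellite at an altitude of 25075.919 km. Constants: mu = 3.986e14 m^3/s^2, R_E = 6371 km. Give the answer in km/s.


r = R_E + alt = 6371.0 + 25075.919 = 31446.9190 km = 3.1446919e+07 m
v = sqrt(mu/r) = sqrt(3.986e14 / 3.1446919e+07) = 3560.2426 m/s = 3.5602 km/s

3.5602 km/s


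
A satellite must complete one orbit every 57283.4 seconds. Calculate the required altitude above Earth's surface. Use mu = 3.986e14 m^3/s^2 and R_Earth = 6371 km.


T = 57283.4 s
r = (mu*T^2/(4*pi^2))^(1/3) = (3.986e14 * 57283.4^2 / (4*pi^2))^(1/3)
r = 3.2117745e+07 m = 32117.7449 km
alt = r - R_E = 32117.7449 - 6371 = 25746.7449 km

25746.7449 km


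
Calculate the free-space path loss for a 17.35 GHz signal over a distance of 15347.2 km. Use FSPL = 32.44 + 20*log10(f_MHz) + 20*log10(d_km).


f = 17.35 GHz = 17350.0000 MHz
d = 15347.2 km
FSPL = 32.44 + 20*log10(17350.0000) + 20*log10(15347.2)
FSPL = 32.44 + 84.7860 + 83.7206
FSPL = 200.9466 dB

200.9466 dB


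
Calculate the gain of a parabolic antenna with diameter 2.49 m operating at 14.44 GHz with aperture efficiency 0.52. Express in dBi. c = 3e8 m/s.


lambda = c/f = 3e8 / 1.444e+10 = 0.02077562 m
G = eta*(pi*D/lambda)^2 = 0.52*(pi*2.49/0.02077562)^2
G = 73721.4146 (linear)
G = 10*log10(73721.4146) = 48.6759 dBi

48.6759 dBi


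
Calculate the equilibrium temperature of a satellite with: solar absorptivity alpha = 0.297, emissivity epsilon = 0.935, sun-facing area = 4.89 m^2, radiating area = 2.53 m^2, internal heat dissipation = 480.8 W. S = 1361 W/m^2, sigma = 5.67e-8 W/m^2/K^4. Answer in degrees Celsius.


Numerator = alpha*S*A_sun + Q_int = 0.297*1361*4.89 + 480.8 = 2457.4211 W
Denominator = eps*sigma*A_rad = 0.935*5.67e-8*2.53 = 1.3412668e-07 W/K^4
T^4 = 1.8321642e+10 K^4
T = 367.9096 K = 94.7596 C

94.7596 degrees Celsius


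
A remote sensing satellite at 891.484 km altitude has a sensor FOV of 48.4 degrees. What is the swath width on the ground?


FOV = 48.4 deg = 0.8447394 rad
swath = 2 * alt * tan(FOV/2) = 2 * 891.484 * tan(0.4223697)
swath = 2 * 891.484 * 0.4494178
swath = 801.2976 km

801.2976 km


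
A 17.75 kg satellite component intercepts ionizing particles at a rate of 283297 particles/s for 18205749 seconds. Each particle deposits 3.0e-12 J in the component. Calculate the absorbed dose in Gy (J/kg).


Total energy deposited = rate * time * E_per
  = 283297 * 18205749 * 3.0e-12 = 15.4729 J
Dose = E_total / mass = 15.4729 / 17.75
Dose = 0.8717128 Gy

0.8717 Gy


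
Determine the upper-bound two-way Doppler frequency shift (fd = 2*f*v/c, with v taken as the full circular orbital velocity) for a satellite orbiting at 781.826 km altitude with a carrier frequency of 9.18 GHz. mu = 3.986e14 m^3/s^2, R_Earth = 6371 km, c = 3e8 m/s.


r = 7.152826e+06 m
v = sqrt(mu/r) = 7465.0001 m/s (worst-case radial velocity)
f = 9.18 GHz = 9.18e+09 Hz
fd = 2*f*v/c = 2*9.18e+09*7465.0001/3.0e+08
fd = 456858.0051 Hz

456858.0051 Hz


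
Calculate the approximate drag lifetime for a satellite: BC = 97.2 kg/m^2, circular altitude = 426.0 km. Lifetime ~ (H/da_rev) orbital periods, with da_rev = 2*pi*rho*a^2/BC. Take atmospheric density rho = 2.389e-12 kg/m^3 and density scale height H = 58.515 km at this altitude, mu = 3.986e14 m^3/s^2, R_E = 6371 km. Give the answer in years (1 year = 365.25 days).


a = R_E + alt = 6797.0000 km = 6.797e+06 m
da_rev = 2*pi*rho*a^2/BC = 2*pi*2.389e-12*(6.797e+06)^2/97.2 = 7.134512 m per revolution
N = H/da_rev = 58515.0000 m / 7.134512 m = 8201.6818 revolutions
P = 2*pi*sqrt(a^3/mu) = 5576.8264 s
lifetime = N*P = 8201.6818 * 5576.8264 = 4.5739356e+07 s = 529.3907 days
years = 529.3907 / 365.25 = 1.4494 years

1.4494 years


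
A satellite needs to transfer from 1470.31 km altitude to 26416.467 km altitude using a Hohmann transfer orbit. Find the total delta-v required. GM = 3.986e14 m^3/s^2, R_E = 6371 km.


r1 = 7841.3100 km = 7.84131e+06 m
r2 = 32787.4670 km = 3.2787467e+07 m
dv1 = sqrt(mu/r1)*(sqrt(2*r2/(r1+r2)) - 1) = 1928.1259 m/s
dv2 = sqrt(mu/r2)*(1 - sqrt(2*r1/(r1+r2))) = 1320.4582 m/s
total dv = |dv1| + |dv2| = 1928.1259 + 1320.4582 = 3248.5841 m/s = 3.2486 km/s

3.2486 km/s


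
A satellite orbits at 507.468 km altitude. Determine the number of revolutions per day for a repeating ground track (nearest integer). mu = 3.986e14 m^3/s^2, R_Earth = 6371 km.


r = 6.878468e+06 m
T = 2*pi*sqrt(r^3/mu) = 5677.3910 s = 94.6232 min
revs/day = 1440 / 94.6232 = 15.2183
Rounded: 15 revolutions per day

15 revolutions per day


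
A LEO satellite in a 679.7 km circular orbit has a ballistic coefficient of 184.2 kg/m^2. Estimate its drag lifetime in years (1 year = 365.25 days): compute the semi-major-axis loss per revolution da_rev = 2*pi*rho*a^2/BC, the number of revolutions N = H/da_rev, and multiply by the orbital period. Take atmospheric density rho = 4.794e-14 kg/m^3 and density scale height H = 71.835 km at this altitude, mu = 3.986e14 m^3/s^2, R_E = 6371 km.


a = R_E + alt = 7050.7000 km = 7.0507e+06 m
da_rev = 2*pi*rho*a^2/BC = 2*pi*4.794e-14*(7.0507e+06)^2/184.2 = 0.081292924 m per revolution
N = H/da_rev = 71835.0000 m / 0.081292924 m = 883656.2455 revolutions
P = 2*pi*sqrt(a^3/mu) = 5891.9571 s
lifetime = N*P = 883656.2455 * 5891.9571 = 5.2064647e+09 s = 60260.0079 days
years = 60260.0079 / 365.25 = 164.9829 years

164.9829 years


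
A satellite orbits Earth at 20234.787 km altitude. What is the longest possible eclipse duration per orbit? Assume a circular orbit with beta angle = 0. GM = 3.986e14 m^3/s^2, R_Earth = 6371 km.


r = 26605.7870 km
T = 719.8204 min
Eclipse fraction = arcsin(R_E/r)/pi = arcsin(6371.0000/26605.7870)/pi
= arcsin(0.2394592)/pi = 0.07697013
Eclipse duration = 0.07697013 * 719.8204 = 55.4047 min

55.4047 minutes


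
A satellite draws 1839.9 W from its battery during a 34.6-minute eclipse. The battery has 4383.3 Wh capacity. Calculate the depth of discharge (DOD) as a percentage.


E_used = P * t / 60 = 1839.9 * 34.6 / 60 = 1061.0090 Wh
DOD = E_used / E_total * 100 = 1061.0090 / 4383.3 * 100
DOD = 24.2057 %

24.2057 %


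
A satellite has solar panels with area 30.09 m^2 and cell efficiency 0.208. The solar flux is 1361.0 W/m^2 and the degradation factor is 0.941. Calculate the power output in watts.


P = area * eta * S * degradation
P = 30.09 * 0.208 * 1361.0 * 0.941
P = 8015.5490 W

8015.5490 W


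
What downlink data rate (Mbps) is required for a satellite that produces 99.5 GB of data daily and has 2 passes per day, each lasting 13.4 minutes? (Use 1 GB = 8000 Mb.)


total contact time = 2 * 13.4 * 60 = 1608.0000 s
data = 99.5 GB = 796000.0000 Mb
rate = 796000.0000 / 1608.0000 = 495.0249 Mbps

495.0249 Mbps


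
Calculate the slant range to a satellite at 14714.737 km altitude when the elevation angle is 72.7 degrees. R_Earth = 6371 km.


h = 14714.737 km, el = 72.7 deg
d = -R_E*sin(el) + sqrt((R_E*sin(el))^2 + 2*R_E*h + h^2)
d = -6371.0000*sin(1.2689) + sqrt((6371.0000*0.9547608)^2 + 2*6371.0000*14714.737 + 14714.737^2)
d = 14917.6687 km

14917.6687 km


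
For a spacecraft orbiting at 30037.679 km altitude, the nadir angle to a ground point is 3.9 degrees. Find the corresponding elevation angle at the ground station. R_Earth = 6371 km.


r = R_E + alt = 36408.6790 km
Law of sines in the satellite / Earth-center / ground-point triangle:
  sin(nadir)/R_E = sin(90 + el)/r  =>  cos(el) = (r/R_E)*sin(nadir)
cos(el) = (36408.6790 / 6371.0000) * sin(3.9 deg) = 0.3886905
el = arccos(0.3886905) = 67.1270 deg
(Earth-central angle = 90 - nadir - el = 18.9730 deg)

67.1270 degrees


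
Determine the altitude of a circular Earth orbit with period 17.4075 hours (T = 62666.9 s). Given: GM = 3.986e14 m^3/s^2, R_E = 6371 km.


T = 62666.9 s
r = (mu*T^2/(4*pi^2))^(1/3) = (3.986e14 * 62666.9^2 / (4*pi^2))^(1/3)
r = 3.409976e+07 m = 34099.7604 km
alt = r - R_E = 34099.7604 - 6371 = 27728.7604 km

27728.7604 km


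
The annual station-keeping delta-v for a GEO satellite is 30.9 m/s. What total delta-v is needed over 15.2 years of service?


dV = rate * years = 30.9 * 15.2
dV = 469.6800 m/s

469.6800 m/s


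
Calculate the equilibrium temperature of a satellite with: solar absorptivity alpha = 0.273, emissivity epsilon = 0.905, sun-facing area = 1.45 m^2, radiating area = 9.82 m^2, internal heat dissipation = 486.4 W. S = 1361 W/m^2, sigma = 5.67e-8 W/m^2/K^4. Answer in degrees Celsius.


Numerator = alpha*S*A_sun + Q_int = 0.273*1361*1.45 + 486.4 = 1025.1519 W
Denominator = eps*sigma*A_rad = 0.905*5.67e-8*9.82 = 5.0389857e-07 W/K^4
T^4 = 2.0344409e+09 K^4
T = 212.3789 K = -60.7711 C

-60.7711 degrees Celsius


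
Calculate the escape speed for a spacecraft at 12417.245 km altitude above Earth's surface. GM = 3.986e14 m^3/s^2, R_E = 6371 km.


r = 6371.0 + 12417.245 = 18788.2450 km = 1.8788245e+07 m
v_esc = sqrt(2*mu/r) = sqrt(2*3.986e14 / 1.8788245e+07)
v_esc = 6513.8918 m/s = 6.5139 km/s

6.5139 km/s


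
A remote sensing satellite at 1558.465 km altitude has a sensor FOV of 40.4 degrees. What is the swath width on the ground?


FOV = 40.4 deg = 0.705113 rad
swath = 2 * alt * tan(FOV/2) = 2 * 1558.465 * tan(0.3525565)
swath = 2 * 1558.465 * 0.3679284
swath = 1146.8069 km

1146.8069 km


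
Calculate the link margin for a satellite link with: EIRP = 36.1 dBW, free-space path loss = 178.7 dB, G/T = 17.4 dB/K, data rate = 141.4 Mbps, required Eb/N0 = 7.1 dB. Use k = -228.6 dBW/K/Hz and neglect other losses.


C/N0 = EIRP - FSPL + G/T - k = 36.1 - 178.7 + 17.4 - (-228.6)
C/N0 = 103.4000 dB-Hz
R_b = 141.4 Mbps = 1.414e+08 bps -> 10*log10(R_b) = 81.5045 dB-Hz
Eb/N0 = C/N0 - 10*log10(R_b) = 103.4000 - 81.5045 = 21.8955 dB
Margin = Eb/N0 - Eb/N0_req = 21.8955 - 7.1 = 14.7955 dB (link closes)

14.7955 dB


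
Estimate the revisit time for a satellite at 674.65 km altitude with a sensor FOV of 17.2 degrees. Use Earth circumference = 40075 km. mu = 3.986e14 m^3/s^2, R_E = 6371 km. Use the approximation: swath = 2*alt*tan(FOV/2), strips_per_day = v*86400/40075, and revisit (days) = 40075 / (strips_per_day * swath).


swath = 2*674.65*tan(0.1500983) = 204.0624 km
v = sqrt(mu/r) = 7521.5633 m/s = 7.5216 km/s
strips/day = v*86400/40075 = 7.5216*86400/40075 = 16.2162
coverage/day = strips * swath = 16.2162 * 204.0624 = 3309.1115 km
revisit = 40075 / 3309.1115 = 12.1105 days

12.1105 days


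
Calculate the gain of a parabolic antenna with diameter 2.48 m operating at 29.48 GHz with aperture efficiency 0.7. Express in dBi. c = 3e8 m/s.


lambda = c/f = 3e8 / 2.948e+10 = 0.01017639 m
G = eta*(pi*D/lambda)^2 = 0.7*(pi*2.48/0.01017639)^2
G = 410311.4118 (linear)
G = 10*log10(410311.4118) = 56.1311 dBi

56.1311 dBi


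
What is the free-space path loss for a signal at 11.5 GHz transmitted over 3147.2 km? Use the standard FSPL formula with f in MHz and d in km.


f = 11.5 GHz = 11500.0000 MHz
d = 3147.2 km
FSPL = 32.44 + 20*log10(11500.0000) + 20*log10(3147.2)
FSPL = 32.44 + 81.2140 + 69.9585
FSPL = 183.6124 dB

183.6124 dB


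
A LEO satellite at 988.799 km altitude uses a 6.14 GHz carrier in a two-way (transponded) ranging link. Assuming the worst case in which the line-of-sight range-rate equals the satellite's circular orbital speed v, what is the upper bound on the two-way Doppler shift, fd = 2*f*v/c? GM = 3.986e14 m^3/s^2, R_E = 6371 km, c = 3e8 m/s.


r = 7.359799e+06 m
v = sqrt(mu/r) = 7359.2858 m/s (worst-case radial velocity)
f = 6.14 GHz = 6.14e+09 Hz
fd = 2*f*v/c = 2*6.14e+09*7359.2858/3.0e+08
fd = 301240.0995 Hz

301240.0995 Hz


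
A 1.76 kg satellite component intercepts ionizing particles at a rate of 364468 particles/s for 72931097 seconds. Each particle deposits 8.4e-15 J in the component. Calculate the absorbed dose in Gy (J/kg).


Total energy deposited = rate * time * E_per
  = 364468 * 72931097 * 8.4e-15 = 0.2232808 J
Dose = E_total / mass = 0.2232808 / 1.76
Dose = 0.1268641 Gy

0.1269 Gy


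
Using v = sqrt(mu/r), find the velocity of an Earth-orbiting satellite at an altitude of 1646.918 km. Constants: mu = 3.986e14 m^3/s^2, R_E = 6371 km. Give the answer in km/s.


r = R_E + alt = 6371.0 + 1646.918 = 8017.9180 km = 8.017918e+06 m
v = sqrt(mu/r) = sqrt(3.986e14 / 8.017918e+06) = 7050.7910 m/s = 7.0508 km/s

7.0508 km/s


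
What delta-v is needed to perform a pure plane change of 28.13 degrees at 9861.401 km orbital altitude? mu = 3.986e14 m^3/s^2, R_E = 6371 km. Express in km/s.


r = 16232.4010 km = 1.6232401e+07 m
V = sqrt(mu/r) = 4955.3834 m/s
di = 28.13 deg = 0.4909611 rad
dV = 2*V*sin(di/2) = 2*4955.3834*sin(0.2454806)
dV = 2408.5394 m/s = 2.4085 km/s

2.4085 km/s


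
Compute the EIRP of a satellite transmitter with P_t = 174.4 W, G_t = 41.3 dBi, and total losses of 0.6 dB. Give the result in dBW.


Pt = 174.4 W = 22.4155 dBW
EIRP = Pt_dBW + Gt - losses = 22.4155 + 41.3 - 0.6 = 63.1155 dBW

63.1155 dBW


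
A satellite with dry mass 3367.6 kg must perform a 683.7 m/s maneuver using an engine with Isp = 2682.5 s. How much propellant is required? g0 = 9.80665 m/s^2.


ve = Isp * g0 = 2682.5 * 9.80665 = 26306.338625 m/s
mass ratio = exp(dv/ve) = exp(683.7/26306.338625) = 1.02633062
m_prop = m_dry * (mr - 1) = 3367.6 * (1.02633062 - 1)
m_prop = 88.6710 kg

88.6710 kg


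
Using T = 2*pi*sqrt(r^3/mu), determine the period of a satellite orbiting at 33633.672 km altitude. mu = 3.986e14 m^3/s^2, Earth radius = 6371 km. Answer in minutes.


r = 40004.6720 km = 4.0004672e+07 m
T = 2*pi*sqrt(r^3/mu) = 2*pi*sqrt(6.4022428e+22 / 3.986e14)
T = 79630.1057 s = 1327.1684 min

1327.1684 minutes


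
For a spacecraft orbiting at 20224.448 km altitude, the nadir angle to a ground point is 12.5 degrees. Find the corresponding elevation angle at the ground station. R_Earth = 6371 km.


r = R_E + alt = 26595.4480 km
Law of sines in the satellite / Earth-center / ground-point triangle:
  sin(nadir)/R_E = sin(90 + el)/r  =>  cos(el) = (r/R_E)*sin(nadir)
cos(el) = (26595.4480 / 6371.0000) * sin(12.5 deg) = 0.9035173
el = arccos(0.9035173) = 25.3757 deg
(Earth-central angle = 90 - nadir - el = 52.1243 deg)

25.3757 degrees


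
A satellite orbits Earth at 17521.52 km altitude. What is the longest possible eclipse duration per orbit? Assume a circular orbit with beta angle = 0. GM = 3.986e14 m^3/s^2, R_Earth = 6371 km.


r = 23892.5200 km
T = 612.5660 min
Eclipse fraction = arcsin(R_E/r)/pi = arcsin(6371.0000/23892.5200)/pi
= arcsin(0.2666525)/pi = 0.0859176
Eclipse duration = 0.0859176 * 612.5660 = 52.6302 min

52.6302 minutes


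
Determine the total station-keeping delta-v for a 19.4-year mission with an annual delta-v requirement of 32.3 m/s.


dV = rate * years = 32.3 * 19.4
dV = 626.6200 m/s

626.6200 m/s


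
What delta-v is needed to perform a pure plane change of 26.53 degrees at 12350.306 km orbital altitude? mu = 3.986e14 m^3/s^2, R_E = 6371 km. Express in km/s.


r = 18721.3060 km = 1.8721306e+07 m
V = sqrt(mu/r) = 4614.2442 m/s
di = 26.53 deg = 0.4630359 rad
dV = 2*V*sin(di/2) = 2*4614.2442*sin(0.2315179)
dV = 2117.5248 m/s = 2.1175 km/s

2.1175 km/s


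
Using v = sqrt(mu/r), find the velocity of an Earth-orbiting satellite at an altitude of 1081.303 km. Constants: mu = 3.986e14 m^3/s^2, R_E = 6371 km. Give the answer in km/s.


r = R_E + alt = 6371.0 + 1081.303 = 7452.3030 km = 7.452303e+06 m
v = sqrt(mu/r) = sqrt(3.986e14 / 7.452303e+06) = 7313.4685 m/s = 7.3135 km/s

7.3135 km/s


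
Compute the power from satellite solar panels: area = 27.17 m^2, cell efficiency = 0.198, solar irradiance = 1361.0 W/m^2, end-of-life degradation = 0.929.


P = area * eta * S * degradation
P = 27.17 * 0.198 * 1361.0 * 0.929
P = 6801.8753 W

6801.8753 W


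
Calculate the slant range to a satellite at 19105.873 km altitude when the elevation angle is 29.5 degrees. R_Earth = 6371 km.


h = 19105.873 km, el = 29.5 deg
d = -R_E*sin(el) + sqrt((R_E*sin(el))^2 + 2*R_E*h + h^2)
d = -6371.0000*sin(0.5148721) + sqrt((6371.0000*0.4924236)^2 + 2*6371.0000*19105.873 + 19105.873^2)
d = 21728.8836 km

21728.8836 km


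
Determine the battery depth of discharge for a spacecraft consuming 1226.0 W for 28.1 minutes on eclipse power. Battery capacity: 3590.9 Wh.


E_used = P * t / 60 = 1226.0 * 28.1 / 60 = 574.1767 Wh
DOD = E_used / E_total * 100 = 574.1767 / 3590.9 * 100
DOD = 15.9898 %

15.9898 %


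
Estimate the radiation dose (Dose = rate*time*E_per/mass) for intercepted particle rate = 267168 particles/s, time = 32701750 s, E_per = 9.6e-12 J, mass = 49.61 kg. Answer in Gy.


Total energy deposited = rate * time * E_per
  = 267168 * 32701750 * 9.6e-12 = 83.8739 J
Dose = E_total / mass = 83.8739 / 49.61
Dose = 1.6907 Gy

1.6907 Gy


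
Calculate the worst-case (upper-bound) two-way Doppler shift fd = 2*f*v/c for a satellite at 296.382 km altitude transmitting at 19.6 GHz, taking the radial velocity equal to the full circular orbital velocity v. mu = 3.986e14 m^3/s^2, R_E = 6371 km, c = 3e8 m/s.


r = 6.667382e+06 m
v = sqrt(mu/r) = 7731.9846 m/s (worst-case radial velocity)
f = 19.6 GHz = 1.96e+10 Hz
fd = 2*f*v/c = 2*1.96e+10*7731.9846/3.0e+08
fd = 1.0103126e+06 Hz

1.0103e+06 Hz


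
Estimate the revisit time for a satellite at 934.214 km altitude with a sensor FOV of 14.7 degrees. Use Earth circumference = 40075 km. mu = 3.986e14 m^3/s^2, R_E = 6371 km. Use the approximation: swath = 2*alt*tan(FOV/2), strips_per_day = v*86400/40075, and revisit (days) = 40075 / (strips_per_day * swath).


swath = 2*934.214*tan(0.1282817) = 241.0086 km
v = sqrt(mu/r) = 7386.7292 m/s = 7.3867 km/s
strips/day = v*86400/40075 = 7.3867*86400/40075 = 15.9255
coverage/day = strips * swath = 15.9255 * 241.0086 = 3838.1764 km
revisit = 40075 / 3838.1764 = 10.4412 days

10.4412 days


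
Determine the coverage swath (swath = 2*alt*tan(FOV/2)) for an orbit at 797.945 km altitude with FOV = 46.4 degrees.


FOV = 46.4 deg = 0.8098328 rad
swath = 2 * alt * tan(FOV/2) = 2 * 797.945 * tan(0.4049164)
swath = 2 * 797.945 * 0.4286005
swath = 683.9993 km

683.9993 km


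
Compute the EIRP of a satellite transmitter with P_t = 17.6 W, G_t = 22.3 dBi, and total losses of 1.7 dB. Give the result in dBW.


Pt = 17.6 W = 12.4551 dBW
EIRP = Pt_dBW + Gt - losses = 12.4551 + 22.3 - 1.7 = 33.0551 dBW

33.0551 dBW


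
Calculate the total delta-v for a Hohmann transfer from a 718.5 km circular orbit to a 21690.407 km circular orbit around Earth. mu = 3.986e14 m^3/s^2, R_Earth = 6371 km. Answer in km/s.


r1 = 7089.5000 km = 7.0895e+06 m
r2 = 28061.4070 km = 2.8061407e+07 m
dv1 = sqrt(mu/r1)*(sqrt(2*r2/(r1+r2)) - 1) = 1976.3648 m/s
dv2 = sqrt(mu/r2)*(1 - sqrt(2*r1/(r1+r2))) = 1375.2010 m/s
total dv = |dv1| + |dv2| = 1976.3648 + 1375.2010 = 3351.5657 m/s = 3.3516 km/s

3.3516 km/s


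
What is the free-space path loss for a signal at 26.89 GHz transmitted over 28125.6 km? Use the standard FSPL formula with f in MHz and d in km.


f = 26.89 GHz = 26890.0000 MHz
d = 28125.6 km
FSPL = 32.44 + 20*log10(26890.0000) + 20*log10(28125.6)
FSPL = 32.44 + 88.5918 + 88.9820
FSPL = 210.0139 dB

210.0139 dB


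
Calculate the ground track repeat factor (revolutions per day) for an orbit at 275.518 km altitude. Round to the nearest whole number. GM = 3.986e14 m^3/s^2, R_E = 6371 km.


r = 6.646518e+06 m
T = 2*pi*sqrt(r^3/mu) = 5392.6533 s = 89.8776 min
revs/day = 1440 / 89.8776 = 16.0218
Rounded: 16 revolutions per day

16 revolutions per day


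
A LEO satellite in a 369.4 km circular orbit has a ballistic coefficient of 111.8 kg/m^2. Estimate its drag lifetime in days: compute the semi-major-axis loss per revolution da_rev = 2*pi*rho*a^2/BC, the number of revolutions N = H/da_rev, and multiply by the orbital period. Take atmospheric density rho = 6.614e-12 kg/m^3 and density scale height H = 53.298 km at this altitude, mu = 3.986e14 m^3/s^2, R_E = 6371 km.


a = R_E + alt = 6740.4000 km = 6.7404e+06 m
da_rev = 2*pi*rho*a^2/BC = 2*pi*6.614e-12*(6.7404e+06)^2/111.8 = 16.887820 m per revolution
N = H/da_rev = 53298.0000 m / 16.887820 m = 3156.0023 revolutions
P = 2*pi*sqrt(a^3/mu) = 5507.3126 s
lifetime = N*P = 3156.0023 * 5507.3126 = 1.7381091e+07 s = 201.1700 days

201.1700 days


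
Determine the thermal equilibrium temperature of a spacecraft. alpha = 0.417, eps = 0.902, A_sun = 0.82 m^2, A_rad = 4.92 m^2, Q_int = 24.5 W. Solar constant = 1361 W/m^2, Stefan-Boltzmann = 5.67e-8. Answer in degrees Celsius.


Numerator = alpha*S*A_sun + Q_int = 0.417*1361*0.82 + 24.5 = 489.8803 W
Denominator = eps*sigma*A_rad = 0.902*5.67e-8*4.92 = 2.5162553e-07 W/K^4
T^4 = 1.9468626e+09 K^4
T = 210.0554 K = -63.0946 C

-63.0946 degrees Celsius


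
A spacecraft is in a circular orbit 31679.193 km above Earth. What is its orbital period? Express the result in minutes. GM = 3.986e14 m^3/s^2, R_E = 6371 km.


r = 38050.1930 km = 3.8050193e+07 m
T = 2*pi*sqrt(r^3/mu) = 2*pi*sqrt(5.5089723e+22 / 3.986e14)
T = 73866.3292 s = 1231.1055 min

1231.1055 minutes


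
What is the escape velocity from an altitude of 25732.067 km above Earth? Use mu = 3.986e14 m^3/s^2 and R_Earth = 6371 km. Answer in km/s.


r = 6371.0 + 25732.067 = 32103.0670 km = 3.2103067e+07 m
v_esc = sqrt(2*mu/r) = sqrt(2*3.986e14 / 3.2103067e+07)
v_esc = 4983.2237 m/s = 4.9832 km/s

4.9832 km/s


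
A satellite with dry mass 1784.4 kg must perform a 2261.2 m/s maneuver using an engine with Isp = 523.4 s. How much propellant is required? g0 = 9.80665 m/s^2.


ve = Isp * g0 = 523.4 * 9.80665 = 5132.800610 m/s
mass ratio = exp(dv/ve) = exp(2261.2/5132.800610) = 1.55354470
m_prop = m_dry * (mr - 1) = 1784.4 * (1.55354470 - 1)
m_prop = 987.7452 kg

987.7452 kg


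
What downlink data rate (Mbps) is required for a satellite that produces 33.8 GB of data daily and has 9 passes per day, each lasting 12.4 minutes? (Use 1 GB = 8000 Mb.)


total contact time = 9 * 12.4 * 60 = 6696.0000 s
data = 33.8 GB = 270400.0000 Mb
rate = 270400.0000 / 6696.0000 = 40.3823 Mbps

40.3823 Mbps


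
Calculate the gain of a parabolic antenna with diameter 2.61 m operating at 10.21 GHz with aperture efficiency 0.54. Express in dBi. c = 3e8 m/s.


lambda = c/f = 3e8 / 1.021e+10 = 0.02938296 m
G = eta*(pi*D/lambda)^2 = 0.54*(pi*2.61/0.02938296)^2
G = 42051.6939 (linear)
G = 10*log10(42051.6939) = 46.2378 dBi

46.2378 dBi


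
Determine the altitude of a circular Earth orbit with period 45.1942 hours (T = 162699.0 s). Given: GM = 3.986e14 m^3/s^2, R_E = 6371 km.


T = 162699.0 s
r = (mu*T^2/(4*pi^2))^(1/3) = (3.986e14 * 162699.0^2 / (4*pi^2))^(1/3)
r = 6.4414322e+07 m = 64414.3223 km
alt = r - R_E = 64414.3223 - 6371 = 58043.3223 km

58043.3223 km


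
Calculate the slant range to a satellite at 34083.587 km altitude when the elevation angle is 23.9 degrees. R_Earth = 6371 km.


h = 34083.587 km, el = 23.9 deg
d = -R_E*sin(el) + sqrt((R_E*sin(el))^2 + 2*R_E*h + h^2)
d = -6371.0000*sin(0.4171337) + sqrt((6371.0000*0.4051416)^2 + 2*6371.0000*34083.587 + 34083.587^2)
d = 37451.9085 km

37451.9085 km


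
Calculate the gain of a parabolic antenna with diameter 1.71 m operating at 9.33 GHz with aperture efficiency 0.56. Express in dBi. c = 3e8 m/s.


lambda = c/f = 3e8 / 9.33e+09 = 0.03215434 m
G = eta*(pi*D/lambda)^2 = 0.56*(pi*1.71/0.03215434)^2
G = 15631.5042 (linear)
G = 10*log10(15631.5042) = 41.9400 dBi

41.9400 dBi


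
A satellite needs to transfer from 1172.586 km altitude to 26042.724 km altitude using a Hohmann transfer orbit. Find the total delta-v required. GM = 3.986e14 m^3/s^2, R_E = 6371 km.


r1 = 7543.5860 km = 7.543586e+06 m
r2 = 32413.7240 km = 3.2413724e+07 m
dv1 = sqrt(mu/r1)*(sqrt(2*r2/(r1+r2)) - 1) = 1989.8510 m/s
dv2 = sqrt(mu/r2)*(1 - sqrt(2*r1/(r1+r2))) = 1351.9300 m/s
total dv = |dv1| + |dv2| = 1989.8510 + 1351.9300 = 3341.7810 m/s = 3.3418 km/s

3.3418 km/s


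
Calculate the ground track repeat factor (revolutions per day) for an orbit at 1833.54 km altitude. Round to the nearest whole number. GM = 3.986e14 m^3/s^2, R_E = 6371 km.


r = 8.20454e+06 m
T = 2*pi*sqrt(r^3/mu) = 7395.9263 s = 123.2654 min
revs/day = 1440 / 123.2654 = 11.6821
Rounded: 12 revolutions per day

12 revolutions per day


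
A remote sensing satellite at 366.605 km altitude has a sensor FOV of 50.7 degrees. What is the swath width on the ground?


FOV = 50.7 deg = 0.8848819 rad
swath = 2 * alt * tan(FOV/2) = 2 * 366.605 * tan(0.442441)
swath = 2 * 366.605 * 0.4737659
swath = 347.3699 km

347.3699 km


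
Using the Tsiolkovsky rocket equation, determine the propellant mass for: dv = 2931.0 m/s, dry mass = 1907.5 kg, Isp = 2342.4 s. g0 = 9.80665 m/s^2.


ve = Isp * g0 = 2342.4 * 9.80665 = 22971.096960 m/s
mass ratio = exp(dv/ve) = exp(2931.0/22971.096960) = 1.13609293
m_prop = m_dry * (mr - 1) = 1907.5 * (1.13609293 - 1)
m_prop = 259.5973 kg

259.5973 kg


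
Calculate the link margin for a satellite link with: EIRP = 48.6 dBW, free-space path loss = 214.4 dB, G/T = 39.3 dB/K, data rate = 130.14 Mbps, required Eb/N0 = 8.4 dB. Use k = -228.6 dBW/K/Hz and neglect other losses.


C/N0 = EIRP - FSPL + G/T - k = 48.6 - 214.4 + 39.3 - (-228.6)
C/N0 = 102.1000 dB-Hz
R_b = 130.14 Mbps = 1.3014e+08 bps -> 10*log10(R_b) = 81.1441 dB-Hz
Eb/N0 = C/N0 - 10*log10(R_b) = 102.1000 - 81.1441 = 20.9559 dB
Margin = Eb/N0 - Eb/N0_req = 20.9559 - 8.4 = 12.5559 dB (link closes)

12.5559 dB


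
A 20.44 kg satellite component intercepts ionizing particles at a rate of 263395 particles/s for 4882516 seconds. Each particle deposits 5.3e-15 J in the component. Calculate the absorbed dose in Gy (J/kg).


Total energy deposited = rate * time * E_per
  = 263395 * 4882516 * 5.3e-15 = 0.006815961 J
Dose = E_total / mass = 0.006815961 / 20.44
Dose = 3.3346187e-04 Gy

3.3346e-04 Gy


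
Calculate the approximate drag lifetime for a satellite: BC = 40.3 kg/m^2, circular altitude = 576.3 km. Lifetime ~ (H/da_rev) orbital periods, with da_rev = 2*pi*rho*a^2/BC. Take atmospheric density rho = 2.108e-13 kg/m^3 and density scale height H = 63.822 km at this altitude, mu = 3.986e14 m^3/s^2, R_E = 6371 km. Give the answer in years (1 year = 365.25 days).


a = R_E + alt = 6947.3000 km = 6.9473e+06 m
da_rev = 2*pi*rho*a^2/BC = 2*pi*2.108e-13*(6.9473e+06)^2/40.3 = 1.586272 m per revolution
N = H/da_rev = 63822.0000 m / 1.586272 m = 40233.9688 revolutions
P = 2*pi*sqrt(a^3/mu) = 5762.8233 s
lifetime = N*P = 40233.9688 * 5762.8233 = 2.3186125e+08 s = 2683.5793 days
years = 2683.5793 / 365.25 = 7.3472 years

7.3472 years


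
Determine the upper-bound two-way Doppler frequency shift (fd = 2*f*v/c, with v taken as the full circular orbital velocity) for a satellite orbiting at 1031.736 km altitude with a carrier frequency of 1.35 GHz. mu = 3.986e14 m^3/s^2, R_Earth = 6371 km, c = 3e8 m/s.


r = 7.402736e+06 m
v = sqrt(mu/r) = 7337.9123 m/s (worst-case radial velocity)
f = 1.35 GHz = 1.35e+09 Hz
fd = 2*f*v/c = 2*1.35e+09*7337.9123/3.0e+08
fd = 66041.2106 Hz

66041.2106 Hz


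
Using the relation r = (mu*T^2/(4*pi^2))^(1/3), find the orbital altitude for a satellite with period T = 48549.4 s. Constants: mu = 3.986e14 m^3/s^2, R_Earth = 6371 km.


T = 48549.4 s
r = (mu*T^2/(4*pi^2))^(1/3) = (3.986e14 * 48549.4^2 / (4*pi^2))^(1/3)
r = 2.8763944e+07 m = 28763.9437 km
alt = r - R_E = 28763.9437 - 6371 = 22392.9437 km

22392.9437 km


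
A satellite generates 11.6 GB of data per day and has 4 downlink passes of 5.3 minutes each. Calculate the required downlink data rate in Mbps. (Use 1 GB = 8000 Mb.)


total contact time = 4 * 5.3 * 60 = 1272.0000 s
data = 11.6 GB = 92800.0000 Mb
rate = 92800.0000 / 1272.0000 = 72.9560 Mbps

72.9560 Mbps


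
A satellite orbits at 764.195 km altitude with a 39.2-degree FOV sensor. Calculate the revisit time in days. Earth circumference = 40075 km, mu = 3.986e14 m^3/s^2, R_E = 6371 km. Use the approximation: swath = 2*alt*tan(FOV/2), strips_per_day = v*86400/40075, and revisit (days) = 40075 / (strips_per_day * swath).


swath = 2*764.195*tan(0.3420845) = 544.2352 km
v = sqrt(mu/r) = 7474.2174 m/s = 7.4742 km/s
strips/day = v*86400/40075 = 7.4742*86400/40075 = 16.1141
coverage/day = strips * swath = 16.1141 * 544.2352 = 8769.8580 km
revisit = 40075 / 8769.8580 = 4.5696 days

4.5696 days


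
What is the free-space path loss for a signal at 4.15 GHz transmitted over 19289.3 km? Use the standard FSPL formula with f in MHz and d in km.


f = 4.15 GHz = 4150.0000 MHz
d = 19289.3 km
FSPL = 32.44 + 20*log10(4150.0000) + 20*log10(19289.3)
FSPL = 32.44 + 72.3610 + 85.7063
FSPL = 190.5073 dB

190.5073 dB


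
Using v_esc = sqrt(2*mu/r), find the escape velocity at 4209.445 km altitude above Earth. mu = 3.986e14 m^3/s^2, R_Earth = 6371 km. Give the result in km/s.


r = 6371.0 + 4209.445 = 10580.4450 km = 1.0580445e+07 m
v_esc = sqrt(2*mu/r) = sqrt(2*3.986e14 / 1.0580445e+07)
v_esc = 8680.2389 m/s = 8.6802 km/s

8.6802 km/s


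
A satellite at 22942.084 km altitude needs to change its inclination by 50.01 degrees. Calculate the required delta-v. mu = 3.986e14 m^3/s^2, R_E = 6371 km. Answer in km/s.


r = 29313.0840 km = 2.9313084e+07 m
V = sqrt(mu/r) = 3687.5498 m/s
di = 50.01 deg = 0.8728392 rad
dV = 2*V*sin(di/2) = 2*3687.5498*sin(0.4364196)
dV = 3117.4350 m/s = 3.1174 km/s

3.1174 km/s


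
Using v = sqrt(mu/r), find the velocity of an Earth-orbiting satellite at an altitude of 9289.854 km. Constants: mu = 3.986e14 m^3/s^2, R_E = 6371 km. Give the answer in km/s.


r = R_E + alt = 6371.0 + 9289.854 = 15660.8540 km = 1.5660854e+07 m
v = sqrt(mu/r) = sqrt(3.986e14 / 1.5660854e+07) = 5044.9972 m/s = 5.0450 km/s

5.0450 km/s


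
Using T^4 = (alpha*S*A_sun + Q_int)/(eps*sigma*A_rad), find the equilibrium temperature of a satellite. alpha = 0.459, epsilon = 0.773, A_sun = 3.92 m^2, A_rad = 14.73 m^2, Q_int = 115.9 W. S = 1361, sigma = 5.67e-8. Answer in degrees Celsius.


Numerator = alpha*S*A_sun + Q_int = 0.459*1361*3.92 + 115.9 = 2564.7201 W
Denominator = eps*sigma*A_rad = 0.773*5.67e-8*14.73 = 6.4560264e-07 W/K^4
T^4 = 3.9725985e+09 K^4
T = 251.0549 K = -22.0951 C

-22.0951 degrees Celsius


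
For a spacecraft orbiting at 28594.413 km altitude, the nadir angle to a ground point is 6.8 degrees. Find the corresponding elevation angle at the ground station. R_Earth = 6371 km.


r = R_E + alt = 34965.4130 km
Law of sines in the satellite / Earth-center / ground-point triangle:
  sin(nadir)/R_E = sin(90 + el)/r  =>  cos(el) = (r/R_E)*sin(nadir)
cos(el) = (34965.4130 / 6371.0000) * sin(6.8 deg) = 0.6498263
el = arccos(0.6498263) = 49.4715 deg
(Earth-central angle = 90 - nadir - el = 33.7285 deg)

49.4715 degrees
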